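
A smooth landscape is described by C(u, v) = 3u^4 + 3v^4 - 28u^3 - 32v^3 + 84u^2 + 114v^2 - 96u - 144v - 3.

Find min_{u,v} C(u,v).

C(u,v) separates as P(u) + Q(v) − 3, so its minimum is min P + min Q − 3.
P'(u) = 12(u - 4)(u - 2)(u - 1) vanishes at u ∈ {1, 2, 4}; Q'(v) = 12(v - 4)(v - 3)(v - 1) vanishes at v ∈ {1, 3, 4}.
Local minima of P (where P''>0): P(1)=-37, P(4)=-64. Local minima of Q: Q(1)=-59, Q(4)=-32.
So the global minimum of C is P(4) + Q(1) − 3 = -64 − 59 − 3 = -126, attained at (4, 1).

-126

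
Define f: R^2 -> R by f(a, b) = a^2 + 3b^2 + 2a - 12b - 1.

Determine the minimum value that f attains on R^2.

-14

f(a,b) separates as P(a) + Q(b) − 1, so its minimum is min P + min Q − 1.
P'(a) = 2a + 2 vanishes at a ∈ {-1}; Q'(b) = 6b - 12 vanishes at b ∈ {2}.
Local minima of P (where P''>0): P(-1)=-1. Local minima of Q: Q(2)=-12.
So the global minimum of f is P(-1) + Q(2) − 1 = -1 − 12 − 1 = -14, attained at (-1, 2).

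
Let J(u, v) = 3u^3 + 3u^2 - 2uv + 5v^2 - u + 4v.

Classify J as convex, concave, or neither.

neither

The term 3u^3 is cubic, so the Hessian is not constant.
∂²J/∂u² = 18u + 6, which takes both signs as u varies (negative for sufficiently negative u). A diagonal entry of the Hessian changing sign means the Hessian is neither positive- nor negative-semidefinite on all of R^2.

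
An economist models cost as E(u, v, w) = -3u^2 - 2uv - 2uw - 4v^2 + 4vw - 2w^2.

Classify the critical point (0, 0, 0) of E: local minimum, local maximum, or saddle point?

local maximum

The Hessian is constant: H = [[-6, -2, -2], [-2, -8, 4], [-2, 4, -4]].
Leading principal minors: Δ₁ = -6, Δ₂ = 44, Δ₃ = -16.
The minors alternate sign starting negative (−, +, −), so H is negative definite: a local maximum.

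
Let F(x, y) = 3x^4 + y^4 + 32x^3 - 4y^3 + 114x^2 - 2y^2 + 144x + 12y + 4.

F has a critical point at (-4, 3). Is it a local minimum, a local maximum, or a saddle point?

local minimum

The mixed partial ∂²F/∂x∂y is 0, so the Hessian at any point is diag(F_xx, F_yy) = diag(12(3x^2 + 16x + 19), 4(3y^2 - 6y - 1)).
At (-4, 3): H = diag(36, 32).
Both eigenvalues are positive, so H is positive definite: a local minimum.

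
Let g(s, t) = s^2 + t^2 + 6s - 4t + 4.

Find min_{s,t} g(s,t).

-9

g(s,t) separates as P(s) + Q(t) + 4, so its minimum is min P + min Q + 4.
P'(s) = 2s + 6 vanishes at s ∈ {-3}; Q'(t) = 2(t - 2) vanishes at t ∈ {2}.
Local minima of P (where P''>0): P(-3)=-9. Local minima of Q: Q(2)=-4.
So the global minimum of g is P(-3) + Q(2) + 4 = -9 − 4 + 4 = -9, attained at (-3, 2).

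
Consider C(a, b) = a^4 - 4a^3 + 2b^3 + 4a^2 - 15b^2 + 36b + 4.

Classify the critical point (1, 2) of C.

local maximum

The mixed partial ∂²C/∂a∂b is 0, so the Hessian at any point is diag(C_aa, C_bb) = diag(4(3a^2 - 6a + 2), 6(2b - 5)).
At (1, 2): H = diag(-4, -6).
Both eigenvalues are negative, so H is negative definite: a local maximum.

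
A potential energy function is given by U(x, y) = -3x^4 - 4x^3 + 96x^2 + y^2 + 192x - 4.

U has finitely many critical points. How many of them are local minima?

1

U separates as a function of x plus a function of y, so ∇U=0 decouples.
∂U/∂x = -12(x - 4)(x + 1)(x + 4) = 0 at x ∈ {-4, -1, 4}; ∂U/∂y = 2y = 0 at y ∈ {0}.
The Hessian is diagonal: diag(U_xx, U_yy). Second derivatives: U_xx(-4)=-288, U_xx(-1)=180, U_xx(4)=-480; U_yy(0)=2.
Local minima occur where both diagonal entries positive: (-1, 0). Count: 1.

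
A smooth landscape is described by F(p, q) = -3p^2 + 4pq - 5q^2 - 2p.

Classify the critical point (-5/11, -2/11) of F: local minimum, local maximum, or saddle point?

local maximum

The Hessian of F is constant: H = [[-6, 4], [4, -10]].
det(H) = (-6)·(-10) − 4² = 44.
det(H) > 0 and tr(H) = -16 < 0, so H is negative definite and the point is a local maximum.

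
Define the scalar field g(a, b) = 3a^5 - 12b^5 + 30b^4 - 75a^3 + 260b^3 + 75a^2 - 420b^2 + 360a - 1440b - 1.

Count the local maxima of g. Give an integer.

4

g separates as a function of a plus a function of b, so ∇g=0 decouples.
∂g/∂a = 15(a - 3)(a - 2)(a + 1)(a + 4) = 0 at a ∈ {-4, -1, 2, 3}; ∂g/∂b = -60(b - 4)(b - 2)(b + 1)(b + 3) = 0 at b ∈ {-3, -1, 2, 4}.
The Hessian is diagonal: diag(g_aa, g_bb). Second derivatives: g_aa(-4)=-1890, g_aa(-1)=540, g_aa(2)=-270, g_aa(3)=420; g_bb(-3)=4200, g_bb(-1)=-1800, g_bb(2)=1800, g_bb(4)=-4200.
Local maxima occur where both diagonal entries negative: (-4, -1), (-4, 4), (2, -1), (2, 4). Count: 4.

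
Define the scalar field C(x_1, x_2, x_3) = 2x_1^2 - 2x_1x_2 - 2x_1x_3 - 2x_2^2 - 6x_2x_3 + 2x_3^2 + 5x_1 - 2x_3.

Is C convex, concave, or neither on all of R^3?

C is quadratic, so its Hessian is the constant matrix H = [[4, -2, -2], [-2, -4, -6], [-2, -6, 4]].
Leading principal minors: 4, -20, -256.
Neither pattern holds ⇒ H is indefinite ⇒ neither convex nor concave.

neither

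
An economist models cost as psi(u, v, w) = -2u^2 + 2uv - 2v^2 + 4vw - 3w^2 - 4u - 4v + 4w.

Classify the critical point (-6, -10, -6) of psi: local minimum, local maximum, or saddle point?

The Hessian is constant: H = [[-4, 2, 0], [2, -4, 4], [0, 4, -6]].
Leading principal minors: Δ₁ = -4, Δ₂ = 12, Δ₃ = -8.
The minors alternate sign starting negative (−, +, −), so H is negative definite: a local maximum.

local maximum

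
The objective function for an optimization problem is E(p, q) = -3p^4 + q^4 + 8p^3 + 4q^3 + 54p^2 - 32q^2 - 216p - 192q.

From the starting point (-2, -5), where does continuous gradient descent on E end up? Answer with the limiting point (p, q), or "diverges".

(2, -4)

E is separable, so gradient descent decouples: p follows -∂E/∂p, q follows -∂E/∂q.
∂E/∂p = -12(p - 3)(p - 2)(p + 3); at p=-2 this is -240, so p increases.
∂E/∂q = 4(q - 4)(q + 3)(q + 4); at q=-5 this is -72, so q increases.
p converges to its nearest critical value 2 (a local min of the p-part); q converges to -4. The iterate converges to (2, -4).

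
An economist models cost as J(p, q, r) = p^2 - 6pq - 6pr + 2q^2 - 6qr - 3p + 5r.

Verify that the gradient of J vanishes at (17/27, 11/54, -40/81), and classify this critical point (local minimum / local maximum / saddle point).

∇J = (2p - 6q - 6r - 3, -6p + 4q - 6r, -6p - 6q + 5); substituting (17/27, 11/54, -40/81) gives ∇J = (0, 0, 0), so (17/27, 11/54, -40/81) is indeed a critical point.
The Hessian is constant: H = [[2, -6, -6], [-6, 4, -6], [-6, -6, 0]].
Leading principal minors: Δ₁ = 2, Δ₂ = -28, Δ₃ = -648.
The minors fit neither the all-positive nor the alternating-sign pattern, so H is indefinite: a saddle point.

saddle point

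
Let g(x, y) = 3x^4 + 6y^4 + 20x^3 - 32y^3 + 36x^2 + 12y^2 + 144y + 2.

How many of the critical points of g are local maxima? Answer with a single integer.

g separates as a function of x plus a function of y, so ∇g=0 decouples.
∂g/∂x = 12x(x + 2)(x + 3) = 0 at x ∈ {-3, -2, 0}; ∂g/∂y = 24(y - 3)(y - 2)(y + 1) = 0 at y ∈ {-1, 2, 3}.
The Hessian is diagonal: diag(g_xx, g_yy). Second derivatives: g_xx(-3)=36, g_xx(-2)=-24, g_xx(0)=72; g_yy(-1)=288, g_yy(2)=-72, g_yy(3)=96.
Local maxima occur where both diagonal entries negative: (-2, 2). Count: 1.

1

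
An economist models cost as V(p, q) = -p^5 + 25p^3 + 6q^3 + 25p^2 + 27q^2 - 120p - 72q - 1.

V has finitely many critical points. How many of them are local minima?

V separates as a function of p plus a function of q, so ∇V=0 decouples.
∂V/∂p = -5(p - 4)(p - 1)(p + 2)(p + 3) = 0 at p ∈ {-3, -2, 1, 4}; ∂V/∂q = 18(q - 1)(q + 4) = 0 at q ∈ {-4, 1}.
The Hessian is diagonal: diag(V_pp, V_qq). Second derivatives: V_pp(-3)=140, V_pp(-2)=-90, V_pp(1)=180, V_pp(4)=-630; V_qq(-4)=-90, V_qq(1)=90.
Local minima occur where both diagonal entries positive: (-3, 1), (1, 1). Count: 2.

2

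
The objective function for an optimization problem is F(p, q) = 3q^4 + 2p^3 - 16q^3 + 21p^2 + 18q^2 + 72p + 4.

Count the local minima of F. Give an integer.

2

F separates as a function of p plus a function of q, so ∇F=0 decouples.
∂F/∂p = 6(p + 3)(p + 4) = 0 at p ∈ {-4, -3}; ∂F/∂q = 12q(q - 3)(q - 1) = 0 at q ∈ {0, 1, 3}.
The Hessian is diagonal: diag(F_pp, F_qq). Second derivatives: F_pp(-4)=-6, F_pp(-3)=6; F_qq(0)=36, F_qq(1)=-24, F_qq(3)=72.
Local minima occur where both diagonal entries positive: (-3, 0), (-3, 3). Count: 2.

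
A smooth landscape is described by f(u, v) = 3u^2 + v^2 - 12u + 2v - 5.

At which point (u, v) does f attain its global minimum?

f(u,v) separates as P(u) + Q(v) − 5, so its minimum is min P + min Q − 5.
P'(u) = 6u - 12 vanishes at u ∈ {2}; Q'(v) = 2v + 2 vanishes at v ∈ {-1}.
Local minima of P (where P''>0): P(2)=-12. Local minima of Q: Q(-1)=-1.
So the global minimum of f is P(2) + Q(-1) − 5 = -12 − 1 − 5 = -18, attained at (2, -1).

(2, -1)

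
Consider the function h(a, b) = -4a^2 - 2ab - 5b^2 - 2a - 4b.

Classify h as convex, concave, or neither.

h is quadratic, so its Hessian is the constant matrix H = [[-8, -2], [-2, -10]].
det(H) = 76, tr(H) = -18.
det(H) > 0 and tr(H) < 0, so H is negative definite everywhere: concave.

concave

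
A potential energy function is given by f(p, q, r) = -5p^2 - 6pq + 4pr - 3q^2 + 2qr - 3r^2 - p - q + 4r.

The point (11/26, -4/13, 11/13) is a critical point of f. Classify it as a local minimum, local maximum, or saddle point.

The Hessian is constant: H = [[-10, -6, 4], [-6, -6, 2], [4, 2, -6]].
Leading principal minors: Δ₁ = -10, Δ₂ = 24, Δ₃ = -104.
The minors alternate sign starting negative (−, +, −), so H is negative definite: a local maximum.

local maximum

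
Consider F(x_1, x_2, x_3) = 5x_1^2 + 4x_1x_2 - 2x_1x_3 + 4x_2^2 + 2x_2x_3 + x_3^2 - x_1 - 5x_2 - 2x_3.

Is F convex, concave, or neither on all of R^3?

convex

F is quadratic, so its Hessian is the constant matrix H = [[10, 4, -2], [4, 8, 2], [-2, 2, 2]].
Leading principal minors: 10, 64, 24.
All positive ⇒ H ≻ 0 ⇒ convex.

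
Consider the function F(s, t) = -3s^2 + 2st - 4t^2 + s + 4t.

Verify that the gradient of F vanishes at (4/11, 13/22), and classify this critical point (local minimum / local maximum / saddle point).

local maximum

∇F = (-6s + 2t + 1, 2s - 8t + 4); substituting (4/11, 13/22) gives ∇F = (0, 0), so (4/11, 13/22) is indeed a critical point.
The Hessian of F is constant: H = [[-6, 2], [2, -8]].
det(H) = (-6)·(-8) − 2² = 44.
det(H) > 0 and tr(H) = -14 < 0, so H is negative definite and the point is a local maximum.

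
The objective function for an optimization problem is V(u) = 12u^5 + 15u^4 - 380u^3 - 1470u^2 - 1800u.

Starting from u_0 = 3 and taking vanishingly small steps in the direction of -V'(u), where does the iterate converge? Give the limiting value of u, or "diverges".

5

V'(u) = 60(u - 5)(u + 1)(u + 2)(u + 3), so V'(3) = -14400.
Gradient descent moves in the -V' direction, i.e. u is increasing.
The nearest critical point in that direction is u = 5, where V'' = 20160 > 0 (a local minimum). The iterate converges there.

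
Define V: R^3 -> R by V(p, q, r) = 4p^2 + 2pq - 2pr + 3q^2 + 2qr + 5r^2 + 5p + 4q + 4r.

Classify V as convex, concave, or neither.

V is quadratic, so its Hessian is the constant matrix H = [[8, 2, -2], [2, 6, 2], [-2, 2, 10]].
Leading principal minors: 8, 44, 368.
All positive ⇒ H ≻ 0 ⇒ convex.

convex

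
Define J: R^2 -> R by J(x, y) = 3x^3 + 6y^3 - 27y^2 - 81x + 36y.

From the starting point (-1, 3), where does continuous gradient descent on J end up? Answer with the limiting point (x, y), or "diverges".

J is separable, so gradient descent decouples: x follows -∂J/∂x, y follows -∂J/∂y.
∂J/∂x = 9(x - 3)(x + 3); at x=-1 this is -72, so x increases.
∂J/∂y = 18(y - 2)(y - 1); at y=3 this is 36, so y decreases.
x converges to its nearest critical value 3 (a local min of the x-part); y converges to 2. The iterate converges to (3, 2).

(3, 2)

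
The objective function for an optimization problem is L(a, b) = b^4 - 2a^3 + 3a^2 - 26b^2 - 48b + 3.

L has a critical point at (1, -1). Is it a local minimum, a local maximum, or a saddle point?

local maximum

The mixed partial ∂²L/∂a∂b is 0, so the Hessian at any point is diag(L_aa, L_bb) = diag(6(-2a + 1), 4(3b^2 - 13)).
At (1, -1): H = diag(-6, -40).
Both eigenvalues are negative, so H is negative definite: a local maximum.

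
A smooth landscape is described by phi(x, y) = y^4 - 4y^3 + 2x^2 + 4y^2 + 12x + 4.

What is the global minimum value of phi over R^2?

phi(x,y) separates as P(x) + Q(y) + 4, so its minimum is min P + min Q + 4.
P'(x) = 4x + 12 vanishes at x ∈ {-3}; Q'(y) = 4y(y - 2)(y - 1) vanishes at y ∈ {0, 1, 2}.
Local minima of P (where P''>0): P(-3)=-18. Local minima of Q: Q(0)=0, Q(2)=0.
So the global minimum of phi is P(-3) + Q(0) + 4 = -18 + 0 + 4 = -14, attained at (-3, 0).

-14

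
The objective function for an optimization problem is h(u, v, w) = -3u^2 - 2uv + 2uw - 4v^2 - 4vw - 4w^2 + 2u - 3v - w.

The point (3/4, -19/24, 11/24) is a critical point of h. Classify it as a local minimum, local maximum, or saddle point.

The Hessian is constant: H = [[-6, -2, 2], [-2, -8, -4], [2, -4, -8]].
Leading principal minors: Δ₁ = -6, Δ₂ = 44, Δ₃ = -192.
The minors alternate sign starting negative (−, +, −), so H is negative definite: a local maximum.

local maximum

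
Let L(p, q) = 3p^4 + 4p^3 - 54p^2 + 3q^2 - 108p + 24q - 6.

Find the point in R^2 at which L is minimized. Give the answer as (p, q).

(3, -4)

L(p,q) separates as A(p) + B(q) − 6, so its minimum is min A + min B − 6.
A'(p) = 12(p - 3)(p + 1)(p + 3) vanishes at p ∈ {-3, -1, 3}; B'(q) = 6q + 24 vanishes at q ∈ {-4}.
Local minima of A (where A''>0): A(-3)=-27, A(3)=-459. Local minima of B: B(-4)=-48.
So the global minimum of L is A(3) + B(-4) − 6 = -459 − 48 − 6 = -513, attained at (3, -4).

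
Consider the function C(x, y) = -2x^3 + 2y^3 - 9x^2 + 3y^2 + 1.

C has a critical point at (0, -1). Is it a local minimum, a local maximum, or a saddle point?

The mixed partial ∂²C/∂x∂y is 0, so the Hessian at any point is diag(C_xx, C_yy) = diag(-6(2x + 3), 6(2y + 1)).
At (0, -1): H = diag(-18, -6).
Both eigenvalues are negative, so H is negative definite: a local maximum.

local maximum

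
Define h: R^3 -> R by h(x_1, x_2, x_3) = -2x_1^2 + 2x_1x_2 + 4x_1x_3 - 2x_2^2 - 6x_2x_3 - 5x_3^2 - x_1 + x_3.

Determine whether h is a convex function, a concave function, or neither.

h is quadratic, so its Hessian is the constant matrix H = [[-4, 2, 4], [2, -4, -6], [4, -6, -10]].
Leading principal minors: -4, 12, -8.
Signs alternate −, +, − ⇒ H ≺ 0 ⇒ concave.

concave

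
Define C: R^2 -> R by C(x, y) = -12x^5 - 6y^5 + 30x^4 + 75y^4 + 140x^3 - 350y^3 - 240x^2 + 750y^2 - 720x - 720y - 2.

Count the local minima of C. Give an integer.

4

C separates as a function of x plus a function of y, so ∇C=0 decouples.
∂C/∂x = -60(x - 3)(x - 2)(x + 1)(x + 2) = 0 at x ∈ {-2, -1, 2, 3}; ∂C/∂y = -30(y - 4)(y - 3)(y - 2)(y - 1) = 0 at y ∈ {1, 2, 3, 4}.
The Hessian is diagonal: diag(C_xx, C_yy). Second derivatives: C_xx(-2)=1200, C_xx(-1)=-720, C_xx(2)=720, C_xx(3)=-1200; C_yy(1)=180, C_yy(2)=-60, C_yy(3)=60, C_yy(4)=-180.
Local minima occur where both diagonal entries positive: (-2, 1), (-2, 3), (2, 1), (2, 3). Count: 4.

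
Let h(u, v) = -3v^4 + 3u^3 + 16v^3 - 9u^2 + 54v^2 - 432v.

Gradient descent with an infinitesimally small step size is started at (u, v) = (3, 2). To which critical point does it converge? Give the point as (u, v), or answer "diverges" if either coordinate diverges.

(2, 3)

h is separable, so gradient descent decouples: u follows -∂h/∂u, v follows -∂h/∂v.
∂h/∂u = 9u(u - 2); at u=3 this is 27, so u decreases.
∂h/∂v = -12(v - 4)(v - 3)(v + 3); at v=2 this is -120, so v increases.
u converges to its nearest critical value 2 (a local min of the u-part); v converges to 3. The iterate converges to (2, 3).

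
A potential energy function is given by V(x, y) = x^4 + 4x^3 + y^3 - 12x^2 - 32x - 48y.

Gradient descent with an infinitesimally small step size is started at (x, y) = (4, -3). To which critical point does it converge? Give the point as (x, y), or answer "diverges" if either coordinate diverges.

(2, 4)

V is separable, so gradient descent decouples: x follows -∂V/∂x, y follows -∂V/∂y.
∂V/∂x = 4(x - 2)(x + 1)(x + 4); at x=4 this is 320, so x decreases.
∂V/∂y = 3(y - 4)(y + 4); at y=-3 this is -21, so y increases.
x converges to its nearest critical value 2 (a local min of the x-part); y converges to 4. The iterate converges to (2, 4).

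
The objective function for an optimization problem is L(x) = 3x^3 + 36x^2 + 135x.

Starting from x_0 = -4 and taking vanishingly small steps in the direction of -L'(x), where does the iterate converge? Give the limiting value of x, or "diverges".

L'(x) = 9(x + 3)(x + 5), so L'(-4) = -9.
Gradient descent moves in the -L' direction, i.e. x is increasing.
The nearest critical point in that direction is x = -3, where L'' = 18 > 0 (a local minimum). The iterate converges there.

-3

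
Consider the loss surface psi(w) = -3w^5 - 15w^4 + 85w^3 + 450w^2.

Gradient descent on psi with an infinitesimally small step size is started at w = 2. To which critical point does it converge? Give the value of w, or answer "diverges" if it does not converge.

0

psi'(w) = -15w(w - 4)(w + 3)(w + 5), so psi'(2) = 2100.
Gradient descent moves in the -psi' direction, i.e. w is decreasing.
The nearest critical point in that direction is w = 0, where psi'' = 900 > 0 (a local minimum). The iterate converges there.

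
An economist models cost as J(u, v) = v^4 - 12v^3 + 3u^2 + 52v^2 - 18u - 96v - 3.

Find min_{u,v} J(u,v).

-94

J(u,v) separates as P(u) + Q(v) − 3, so its minimum is min P + min Q − 3.
P'(u) = 6u - 18 vanishes at u ∈ {3}; Q'(v) = 4(v - 4)(v - 3)(v - 2) vanishes at v ∈ {2, 3, 4}.
Local minima of P (where P''>0): P(3)=-27. Local minima of Q: Q(2)=-64, Q(4)=-64.
So the global minimum of J is P(3) + Q(2) − 3 = -27 − 64 − 3 = -94, attained at (3, 2).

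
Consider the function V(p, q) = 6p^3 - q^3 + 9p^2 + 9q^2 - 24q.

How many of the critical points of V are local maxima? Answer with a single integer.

V separates as a function of p plus a function of q, so ∇V=0 decouples.
∂V/∂p = 18p(p + 1) = 0 at p ∈ {-1, 0}; ∂V/∂q = -3(q - 4)(q - 2) = 0 at q ∈ {2, 4}.
The Hessian is diagonal: diag(V_pp, V_qq). Second derivatives: V_pp(-1)=-18, V_pp(0)=18; V_qq(2)=6, V_qq(4)=-6.
Local maxima occur where both diagonal entries negative: (-1, 4). Count: 1.

1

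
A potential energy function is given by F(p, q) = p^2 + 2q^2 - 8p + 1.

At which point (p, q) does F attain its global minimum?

(4, 0)

F(p,q) separates as A(p) + B(q) + 1, so its minimum is min A + min B + 1.
A'(p) = 2p - 8 vanishes at p ∈ {4}; B'(q) = 4q vanishes at q ∈ {0}.
Local minima of A (where A''>0): A(4)=-16. Local minima of B: B(0)=0.
So the global minimum of F is A(4) + B(0) + 1 = -16 + 0 + 1 = -15, attained at (4, 0).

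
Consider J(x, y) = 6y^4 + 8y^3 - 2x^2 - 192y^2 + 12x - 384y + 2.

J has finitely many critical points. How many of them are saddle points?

2

J separates as a function of x plus a function of y, so ∇J=0 decouples.
∂J/∂x = -4(x - 3) = 0 at x ∈ {3}; ∂J/∂y = 24(y - 4)(y + 1)(y + 4) = 0 at y ∈ {-4, -1, 4}.
The Hessian is diagonal: diag(J_xx, J_yy). Second derivatives: J_xx(3)=-4; J_yy(-4)=576, J_yy(-1)=-360, J_yy(4)=960.
Saddle points occur where the two diagonal entries have opposite signs: (3, -4), (3, 4). Count: 2.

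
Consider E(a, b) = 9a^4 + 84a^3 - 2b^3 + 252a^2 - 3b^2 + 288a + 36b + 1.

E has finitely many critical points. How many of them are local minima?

2

E separates as a function of a plus a function of b, so ∇E=0 decouples.
∂E/∂a = 36(a + 1)(a + 2)(a + 4) = 0 at a ∈ {-4, -2, -1}; ∂E/∂b = -6(b - 2)(b + 3) = 0 at b ∈ {-3, 2}.
The Hessian is diagonal: diag(E_aa, E_bb). Second derivatives: E_aa(-4)=216, E_aa(-2)=-72, E_aa(-1)=108; E_bb(-3)=30, E_bb(2)=-30.
Local minima occur where both diagonal entries positive: (-4, -3), (-1, -3). Count: 2.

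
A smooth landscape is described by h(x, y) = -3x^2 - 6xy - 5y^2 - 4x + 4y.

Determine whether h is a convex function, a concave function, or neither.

concave

h is quadratic, so its Hessian is the constant matrix H = [[-6, -6], [-6, -10]].
det(H) = 24, tr(H) = -16.
det(H) > 0 and tr(H) < 0, so H is negative definite everywhere: concave.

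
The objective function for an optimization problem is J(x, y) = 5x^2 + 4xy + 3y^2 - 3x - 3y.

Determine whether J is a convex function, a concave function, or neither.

convex

J is quadratic, so its Hessian is the constant matrix H = [[10, 4], [4, 6]].
det(H) = 44, tr(H) = 16.
det(H) > 0 and tr(H) > 0, so H is positive definite everywhere: convex.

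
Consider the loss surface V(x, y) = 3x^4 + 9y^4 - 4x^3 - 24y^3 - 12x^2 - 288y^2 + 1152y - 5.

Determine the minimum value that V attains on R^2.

V(x,y) separates as P(x) + Q(y) − 5, so its minimum is min P + min Q − 5.
P'(x) = 12x(x - 2)(x + 1) vanishes at x ∈ {-1, 0, 2}; Q'(y) = 36(y - 4)(y - 2)(y + 4) vanishes at y ∈ {-4, 2, 4}.
Local minima of P (where P''>0): P(-1)=-5, P(2)=-32. Local minima of Q: Q(-4)=-5376, Q(4)=768.
So the global minimum of V is P(2) + Q(-4) − 5 = -32 − 5376 − 5 = -5413, attained at (2, -4).

-5413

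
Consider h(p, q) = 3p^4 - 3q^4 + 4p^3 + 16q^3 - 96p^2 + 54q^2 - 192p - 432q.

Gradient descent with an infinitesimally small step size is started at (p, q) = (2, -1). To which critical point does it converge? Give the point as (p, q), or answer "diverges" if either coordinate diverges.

(4, 3)

h is separable, so gradient descent decouples: p follows -∂h/∂p, q follows -∂h/∂q.
∂h/∂p = 12(p - 4)(p + 1)(p + 4); at p=2 this is -432, so p increases.
∂h/∂q = -12(q - 4)(q - 3)(q + 3); at q=-1 this is -480, so q increases.
p converges to its nearest critical value 4 (a local min of the p-part); q converges to 3. The iterate converges to (4, 3).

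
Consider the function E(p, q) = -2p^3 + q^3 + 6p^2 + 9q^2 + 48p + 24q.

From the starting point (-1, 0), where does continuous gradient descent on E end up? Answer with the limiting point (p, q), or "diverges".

E is separable, so gradient descent decouples: p follows -∂E/∂p, q follows -∂E/∂q.
∂E/∂p = -6(p - 4)(p + 2); at p=-1 this is 30, so p decreases.
∂E/∂q = 3(q + 2)(q + 4); at q=0 this is 24, so q decreases.
p converges to its nearest critical value -2 (a local min of the p-part); q converges to -2. The iterate converges to (-2, -2).

(-2, -2)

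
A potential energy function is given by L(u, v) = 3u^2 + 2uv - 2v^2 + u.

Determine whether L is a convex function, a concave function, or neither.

L is quadratic, so its Hessian is the constant matrix H = [[6, 2], [2, -4]].
det(H) = -28, tr(H) = 2.
det(H) < 0, so H is indefinite: neither convex nor concave.

neither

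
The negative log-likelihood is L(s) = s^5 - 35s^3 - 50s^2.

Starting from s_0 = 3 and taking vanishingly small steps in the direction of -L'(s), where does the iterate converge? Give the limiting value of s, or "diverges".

L'(s) = 5s(s - 5)(s + 1)(s + 4), so L'(3) = -840.
Gradient descent moves in the -L' direction, i.e. s is increasing.
The nearest critical point in that direction is s = 5, where L'' = 1350 > 0 (a local minimum). The iterate converges there.

5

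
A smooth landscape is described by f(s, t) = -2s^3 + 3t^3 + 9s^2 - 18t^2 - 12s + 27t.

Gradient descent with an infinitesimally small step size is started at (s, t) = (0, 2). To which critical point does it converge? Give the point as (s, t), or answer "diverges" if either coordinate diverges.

f is separable, so gradient descent decouples: s follows -∂f/∂s, t follows -∂f/∂t.
∂f/∂s = -6(s - 2)(s - 1); at s=0 this is -12, so s increases.
∂f/∂t = 9(t - 3)(t - 1); at t=2 this is -9, so t increases.
s converges to its nearest critical value 1 (a local min of the s-part); t converges to 3. The iterate converges to (1, 3).

(1, 3)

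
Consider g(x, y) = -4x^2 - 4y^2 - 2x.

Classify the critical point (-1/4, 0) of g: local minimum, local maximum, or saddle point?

The Hessian of g is constant: H = [[-8, 0], [0, -8]].
det(H) = (-8)·(-8) − 0² = 64.
det(H) > 0 and tr(H) = -16 < 0, so H is negative definite and the point is a local maximum.

local maximum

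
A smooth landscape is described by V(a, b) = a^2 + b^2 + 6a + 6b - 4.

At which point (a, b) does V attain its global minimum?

(-3, -3)

V(a,b) separates as P(a) + Q(b) − 4, so its minimum is min P + min Q − 4.
P'(a) = 2a + 6 vanishes at a ∈ {-3}; Q'(b) = 2b + 6 vanishes at b ∈ {-3}.
Local minima of P (where P''>0): P(-3)=-9. Local minima of Q: Q(-3)=-9.
So the global minimum of V is P(-3) + Q(-3) − 4 = -9 − 9 − 4 = -22, attained at (-3, -3).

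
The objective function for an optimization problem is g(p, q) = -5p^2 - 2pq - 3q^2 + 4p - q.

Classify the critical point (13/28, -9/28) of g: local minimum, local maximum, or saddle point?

The Hessian of g is constant: H = [[-10, -2], [-2, -6]].
det(H) = (-10)·(-6) − (-2)² = 56.
det(H) > 0 and tr(H) = -16 < 0, so H is negative definite and the point is a local maximum.

local maximum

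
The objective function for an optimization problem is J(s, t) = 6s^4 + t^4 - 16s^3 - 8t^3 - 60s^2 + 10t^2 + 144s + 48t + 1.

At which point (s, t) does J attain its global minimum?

J(s,t) separates as P(s) + Q(t) + 1, so its minimum is min P + min Q + 1.
P'(s) = 24(s - 3)(s - 1)(s + 2) vanishes at s ∈ {-2, 1, 3}; Q'(t) = 4(t - 4)(t - 3)(t + 1) vanishes at t ∈ {-1, 3, 4}.
Local minima of P (where P''>0): P(-2)=-304, P(3)=-54. Local minima of Q: Q(-1)=-29, Q(4)=96.
So the global minimum of J is P(-2) + Q(-1) + 1 = -304 − 29 + 1 = -332, attained at (-2, -1).

(-2, -1)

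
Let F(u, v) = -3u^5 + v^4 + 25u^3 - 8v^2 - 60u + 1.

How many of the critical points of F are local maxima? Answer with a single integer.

F separates as a function of u plus a function of v, so ∇F=0 decouples.
∂F/∂u = -15(u - 2)(u - 1)(u + 1)(u + 2) = 0 at u ∈ {-2, -1, 1, 2}; ∂F/∂v = 4v(v - 2)(v + 2) = 0 at v ∈ {-2, 0, 2}.
The Hessian is diagonal: diag(F_uu, F_vv). Second derivatives: F_uu(-2)=180, F_uu(-1)=-90, F_uu(1)=90, F_uu(2)=-180; F_vv(-2)=32, F_vv(0)=-16, F_vv(2)=32.
Local maxima occur where both diagonal entries negative: (-1, 0), (2, 0). Count: 2.

2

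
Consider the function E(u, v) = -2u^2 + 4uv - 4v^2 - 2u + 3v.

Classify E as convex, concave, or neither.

E is quadratic, so its Hessian is the constant matrix H = [[-4, 4], [4, -8]].
det(H) = 16, tr(H) = -12.
det(H) > 0 and tr(H) < 0, so H is negative definite everywhere: concave.

concave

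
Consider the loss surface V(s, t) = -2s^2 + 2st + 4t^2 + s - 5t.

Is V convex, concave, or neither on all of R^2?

neither

V is quadratic, so its Hessian is the constant matrix H = [[-4, 2], [2, 8]].
det(H) = -36, tr(H) = 4.
det(H) < 0, so H is indefinite: neither convex nor concave.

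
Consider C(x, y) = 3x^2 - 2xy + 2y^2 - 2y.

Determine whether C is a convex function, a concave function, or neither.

convex

C is quadratic, so its Hessian is the constant matrix H = [[6, -2], [-2, 4]].
det(H) = 20, tr(H) = 10.
det(H) > 0 and tr(H) > 0, so H is positive definite everywhere: convex.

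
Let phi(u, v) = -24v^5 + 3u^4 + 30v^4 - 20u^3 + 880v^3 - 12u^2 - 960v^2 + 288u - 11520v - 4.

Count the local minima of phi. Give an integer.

4

phi separates as a function of u plus a function of v, so ∇phi=0 decouples.
∂phi/∂u = 12(u - 4)(u - 3)(u + 2) = 0 at u ∈ {-2, 3, 4}; ∂phi/∂v = -120(v - 4)(v - 3)(v + 2)(v + 4) = 0 at v ∈ {-4, -2, 3, 4}.
The Hessian is diagonal: diag(phi_uu, phi_vv). Second derivatives: phi_uu(-2)=360, phi_uu(3)=-60, phi_uu(4)=72; phi_vv(-4)=13440, phi_vv(-2)=-7200, phi_vv(3)=4200, phi_vv(4)=-5760.
Local minima occur where both diagonal entries positive: (-2, -4), (-2, 3), (4, -4), (4, 3). Count: 4.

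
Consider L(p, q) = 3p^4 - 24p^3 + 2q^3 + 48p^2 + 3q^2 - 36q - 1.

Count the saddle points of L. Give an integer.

L separates as a function of p plus a function of q, so ∇L=0 decouples.
∂L/∂p = 12p(p - 4)(p - 2) = 0 at p ∈ {0, 2, 4}; ∂L/∂q = 6(q - 2)(q + 3) = 0 at q ∈ {-3, 2}.
The Hessian is diagonal: diag(L_pp, L_qq). Second derivatives: L_pp(0)=96, L_pp(2)=-48, L_pp(4)=96; L_qq(-3)=-30, L_qq(2)=30.
Saddle points occur where the two diagonal entries have opposite signs: (0, -3), (2, 2), (4, -3). Count: 3.

3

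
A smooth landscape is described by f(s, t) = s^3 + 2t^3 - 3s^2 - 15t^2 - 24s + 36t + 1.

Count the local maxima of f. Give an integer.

f separates as a function of s plus a function of t, so ∇f=0 decouples.
∂f/∂s = 3(s - 4)(s + 2) = 0 at s ∈ {-2, 4}; ∂f/∂t = 6(t - 3)(t - 2) = 0 at t ∈ {2, 3}.
The Hessian is diagonal: diag(f_ss, f_tt). Second derivatives: f_ss(-2)=-18, f_ss(4)=18; f_tt(2)=-6, f_tt(3)=6.
Local maxima occur where both diagonal entries negative: (-2, 2). Count: 1.

1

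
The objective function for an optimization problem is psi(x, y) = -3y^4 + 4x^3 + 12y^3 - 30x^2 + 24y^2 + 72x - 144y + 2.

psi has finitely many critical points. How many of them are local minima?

1

psi separates as a function of x plus a function of y, so ∇psi=0 decouples.
∂psi/∂x = 12(x - 3)(x - 2) = 0 at x ∈ {2, 3}; ∂psi/∂y = -12(y - 3)(y - 2)(y + 2) = 0 at y ∈ {-2, 2, 3}.
The Hessian is diagonal: diag(psi_xx, psi_yy). Second derivatives: psi_xx(2)=-12, psi_xx(3)=12; psi_yy(-2)=-240, psi_yy(2)=48, psi_yy(3)=-60.
Local minima occur where both diagonal entries positive: (3, 2). Count: 1.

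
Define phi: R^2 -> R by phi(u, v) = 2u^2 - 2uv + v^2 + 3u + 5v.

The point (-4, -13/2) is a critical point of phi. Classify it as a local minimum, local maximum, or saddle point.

The Hessian of phi is constant: H = [[4, -2], [-2, 2]].
det(H) = 4·2 − (-2)² = 4.
det(H) > 0 and tr(H) = 6 > 0, so H is positive definite and the point is a local minimum.

local minimum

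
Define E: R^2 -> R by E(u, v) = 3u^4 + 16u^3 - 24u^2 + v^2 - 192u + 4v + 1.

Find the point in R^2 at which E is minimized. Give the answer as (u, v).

E(u,v) separates as P(u) + Q(v) + 1, so its minimum is min P + min Q + 1.
P'(u) = 12(u - 2)(u + 2)(u + 4) vanishes at u ∈ {-4, -2, 2}; Q'(v) = 2v + 4 vanishes at v ∈ {-2}.
Local minima of P (where P''>0): P(-4)=128, P(2)=-304. Local minima of Q: Q(-2)=-4.
So the global minimum of E is P(2) + Q(-2) + 1 = -304 − 4 + 1 = -307, attained at (2, -2).

(2, -2)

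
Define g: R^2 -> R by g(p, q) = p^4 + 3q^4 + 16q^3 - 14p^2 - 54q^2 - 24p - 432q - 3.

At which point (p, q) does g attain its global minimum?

(3, 3)

g(p,q) separates as A(p) + B(q) − 3, so its minimum is min A + min B − 3.
A'(p) = 4(p - 3)(p + 1)(p + 2) vanishes at p ∈ {-2, -1, 3}; B'(q) = 12(q - 3)(q + 3)(q + 4) vanishes at q ∈ {-4, -3, 3}.
Local minima of A (where A''>0): A(-2)=8, A(3)=-117. Local minima of B: B(-4)=608, B(3)=-1107.
So the global minimum of g is A(3) + B(3) − 3 = -117 − 1107 − 3 = -1227, attained at (3, 3).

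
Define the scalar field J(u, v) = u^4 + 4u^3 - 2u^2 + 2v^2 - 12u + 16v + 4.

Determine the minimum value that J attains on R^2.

J(u,v) separates as P(u) + Q(v) + 4, so its minimum is min P + min Q + 4.
P'(u) = 4(u - 1)(u + 1)(u + 3) vanishes at u ∈ {-3, -1, 1}; Q'(v) = 4v + 16 vanishes at v ∈ {-4}.
Local minima of P (where P''>0): P(-3)=-9, P(1)=-9. Local minima of Q: Q(-4)=-32.
So the global minimum of J is P(-3) + Q(-4) + 4 = -9 − 32 + 4 = -37, attained at (-3, -4).

-37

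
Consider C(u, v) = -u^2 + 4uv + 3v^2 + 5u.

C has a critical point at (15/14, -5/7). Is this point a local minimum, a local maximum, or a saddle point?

The Hessian of C is constant: H = [[-2, 4], [4, 6]].
det(H) = (-2)·6 − 4² = -28.
Since det(H) < 0, H is indefinite and the critical point is a saddle point.

saddle point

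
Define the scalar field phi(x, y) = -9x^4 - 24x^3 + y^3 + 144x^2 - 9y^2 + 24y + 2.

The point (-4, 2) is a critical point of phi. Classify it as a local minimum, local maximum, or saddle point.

The mixed partial ∂²phi/∂x∂y is 0, so the Hessian at any point is diag(phi_xx, phi_yy) = diag(36(-3x^2 - 4x + 8), 6(y - 3)).
At (-4, 2): H = diag(-864, -6).
Both eigenvalues are negative, so H is negative definite: a local maximum.

local maximum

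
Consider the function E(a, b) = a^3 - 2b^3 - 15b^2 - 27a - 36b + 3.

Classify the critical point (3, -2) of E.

saddle point

The mixed partial ∂²E/∂a∂b is 0, so the Hessian at any point is diag(E_aa, E_bb) = diag(6a, -6(2b + 5)).
At (3, -2): H = diag(18, -6).
The eigenvalues have opposite signs, so H is indefinite: a saddle point.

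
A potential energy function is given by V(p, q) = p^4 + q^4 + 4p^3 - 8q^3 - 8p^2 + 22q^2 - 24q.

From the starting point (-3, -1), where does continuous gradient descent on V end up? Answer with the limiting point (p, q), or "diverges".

V is separable, so gradient descent decouples: p follows -∂V/∂p, q follows -∂V/∂q.
∂V/∂p = 4p(p - 1)(p + 4); at p=-3 this is 48, so p decreases.
∂V/∂q = 4(q - 3)(q - 2)(q - 1); at q=-1 this is -96, so q increases.
p converges to its nearest critical value -4 (a local min of the p-part); q converges to 1. The iterate converges to (-4, 1).

(-4, 1)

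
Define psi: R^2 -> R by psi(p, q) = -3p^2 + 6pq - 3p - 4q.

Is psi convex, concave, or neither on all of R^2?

neither

psi is quadratic, so its Hessian is the constant matrix H = [[-6, 6], [6, 0]].
det(H) = -36, tr(H) = -6.
det(H) < 0, so H is indefinite: neither convex nor concave.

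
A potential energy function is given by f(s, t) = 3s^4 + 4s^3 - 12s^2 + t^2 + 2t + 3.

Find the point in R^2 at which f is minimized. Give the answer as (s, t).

f(s,t) separates as P(s) + Q(t) + 3, so its minimum is min P + min Q + 3.
P'(s) = 12s(s - 1)(s + 2) vanishes at s ∈ {-2, 0, 1}; Q'(t) = 2(t + 1) vanishes at t ∈ {-1}.
Local minima of P (where P''>0): P(-2)=-32, P(1)=-5. Local minima of Q: Q(-1)=-1.
So the global minimum of f is P(-2) + Q(-1) + 3 = -32 − 1 + 3 = -30, attained at (-2, -1).

(-2, -1)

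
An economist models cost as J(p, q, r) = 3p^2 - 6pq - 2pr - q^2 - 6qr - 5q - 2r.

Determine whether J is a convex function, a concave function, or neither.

neither

J is quadratic, so its Hessian is the constant matrix H = [[6, -6, -2], [-6, -2, -6], [-2, -6, 0]].
Leading principal minors: 6, -48, -352.
Neither pattern holds ⇒ H is indefinite ⇒ neither convex nor concave.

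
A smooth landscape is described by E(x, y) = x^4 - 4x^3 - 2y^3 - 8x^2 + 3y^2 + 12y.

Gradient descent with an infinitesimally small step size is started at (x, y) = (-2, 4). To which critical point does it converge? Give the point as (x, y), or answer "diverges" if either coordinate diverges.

E is separable, so gradient descent decouples: x follows -∂E/∂x, y follows -∂E/∂y.
∂E/∂x = 4x(x - 4)(x + 1); at x=-2 this is -48, so x increases.
∂E/∂y = -6(y - 2)(y + 1); at y=4 this is -60, so y increases.
The y-coordinate has no critical point in that direction and runs off to infinity.

diverges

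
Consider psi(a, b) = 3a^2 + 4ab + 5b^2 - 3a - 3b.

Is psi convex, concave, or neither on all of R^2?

convex

psi is quadratic, so its Hessian is the constant matrix H = [[6, 4], [4, 10]].
det(H) = 44, tr(H) = 16.
det(H) > 0 and tr(H) > 0, so H is positive definite everywhere: convex.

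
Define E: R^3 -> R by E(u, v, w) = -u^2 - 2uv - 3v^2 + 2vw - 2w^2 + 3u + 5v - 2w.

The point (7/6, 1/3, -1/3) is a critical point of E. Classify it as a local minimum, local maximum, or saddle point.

The Hessian is constant: H = [[-2, -2, 0], [-2, -6, 2], [0, 2, -4]].
Leading principal minors: Δ₁ = -2, Δ₂ = 8, Δ₃ = -24.
The minors alternate sign starting negative (−, +, −), so H is negative definite: a local maximum.

local maximum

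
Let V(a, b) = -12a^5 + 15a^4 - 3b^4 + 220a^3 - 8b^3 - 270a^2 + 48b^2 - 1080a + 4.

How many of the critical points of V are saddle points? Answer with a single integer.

6

V separates as a function of a plus a function of b, so ∇V=0 decouples.
∂V/∂a = -60(a - 3)(a - 2)(a + 1)(a + 3) = 0 at a ∈ {-3, -1, 2, 3}; ∂V/∂b = -12b(b - 2)(b + 4) = 0 at b ∈ {-4, 0, 2}.
The Hessian is diagonal: diag(V_aa, V_bb). Second derivatives: V_aa(-3)=3600, V_aa(-1)=-1440, V_aa(2)=900, V_aa(3)=-1440; V_bb(-4)=-288, V_bb(0)=96, V_bb(2)=-144.
Saddle points occur where the two diagonal entries have opposite signs: (-3, -4), (-3, 2), (-1, 0), (2, -4), (2, 2), (3, 0). Count: 6.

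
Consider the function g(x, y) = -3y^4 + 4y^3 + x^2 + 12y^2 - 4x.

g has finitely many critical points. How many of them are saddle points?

g separates as a function of x plus a function of y, so ∇g=0 decouples.
∂g/∂x = 2(x - 2) = 0 at x ∈ {2}; ∂g/∂y = -12y(y - 2)(y + 1) = 0 at y ∈ {-1, 0, 2}.
The Hessian is diagonal: diag(g_xx, g_yy). Second derivatives: g_xx(2)=2; g_yy(-1)=-36, g_yy(0)=24, g_yy(2)=-72.
Saddle points occur where the two diagonal entries have opposite signs: (2, -1), (2, 2). Count: 2.

2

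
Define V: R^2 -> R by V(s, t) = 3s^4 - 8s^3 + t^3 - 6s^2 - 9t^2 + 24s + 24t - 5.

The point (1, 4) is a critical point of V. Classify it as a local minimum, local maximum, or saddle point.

saddle point

The mixed partial ∂²V/∂s∂t is 0, so the Hessian at any point is diag(V_ss, V_tt) = diag(12(3s^2 - 4s - 1), 6(t - 3)).
At (1, 4): H = diag(-24, 6).
The eigenvalues have opposite signs, so H is indefinite: a saddle point.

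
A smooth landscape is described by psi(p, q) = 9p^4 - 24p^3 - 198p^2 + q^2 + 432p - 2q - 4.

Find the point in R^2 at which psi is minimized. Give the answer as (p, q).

psi(p,q) separates as A(p) + B(q) − 4, so its minimum is min A + min B − 4.
A'(p) = 36(p - 4)(p - 1)(p + 3) vanishes at p ∈ {-3, 1, 4}; B'(q) = 2q - 2 vanishes at q ∈ {1}.
Local minima of A (where A''>0): A(-3)=-1701, A(4)=-672. Local minima of B: B(1)=-1.
So the global minimum of psi is A(-3) + B(1) − 4 = -1701 − 1 − 4 = -1706, attained at (-3, 1).

(-3, 1)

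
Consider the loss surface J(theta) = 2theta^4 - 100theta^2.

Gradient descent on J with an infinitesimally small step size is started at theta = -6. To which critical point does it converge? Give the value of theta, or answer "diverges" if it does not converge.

-5

J'(theta) = 8theta(theta - 5)(theta + 5), so J'(-6) = -528.
Gradient descent moves in the -J' direction, i.e. theta is increasing.
The nearest critical point in that direction is theta = -5, where J'' = 400 > 0 (a local minimum). The iterate converges there.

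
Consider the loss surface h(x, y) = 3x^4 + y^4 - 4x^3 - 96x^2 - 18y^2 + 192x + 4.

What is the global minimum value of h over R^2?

-1357

h(x,y) separates as P(x) + Q(y) + 4, so its minimum is min P + min Q + 4.
P'(x) = 12(x - 4)(x - 1)(x + 4) vanishes at x ∈ {-4, 1, 4}; Q'(y) = 4y(y - 3)(y + 3) vanishes at y ∈ {-3, 0, 3}.
Local minima of P (where P''>0): P(-4)=-1280, P(4)=-256. Local minima of Q: Q(-3)=-81, Q(3)=-81.
So the global minimum of h is P(-4) + Q(-3) + 4 = -1280 − 81 + 4 = -1357, attained at (-4, -3).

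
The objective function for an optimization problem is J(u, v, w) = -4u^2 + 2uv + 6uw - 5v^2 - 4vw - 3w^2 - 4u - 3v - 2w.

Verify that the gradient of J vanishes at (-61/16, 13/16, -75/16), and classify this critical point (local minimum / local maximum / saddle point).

∇J = (-8u + 2v + 6w - 4, 2u - 10v - 4w - 3, 6u - 4v - 6w - 2); substituting (-61/16, 13/16, -75/16) gives ∇J = (0, 0, 0), so (-61/16, 13/16, -75/16) is indeed a critical point.
The Hessian is constant: H = [[-8, 2, 6], [2, -10, -4], [6, -4, -6]].
Leading principal minors: Δ₁ = -8, Δ₂ = 76, Δ₃ = -64.
The minors alternate sign starting negative (−, +, −), so H is negative definite: a local maximum.

local maximum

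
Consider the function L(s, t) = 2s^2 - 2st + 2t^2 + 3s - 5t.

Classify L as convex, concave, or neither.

L is quadratic, so its Hessian is the constant matrix H = [[4, -2], [-2, 4]].
det(H) = 12, tr(H) = 8.
det(H) > 0 and tr(H) > 0, so H is positive definite everywhere: convex.

convex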